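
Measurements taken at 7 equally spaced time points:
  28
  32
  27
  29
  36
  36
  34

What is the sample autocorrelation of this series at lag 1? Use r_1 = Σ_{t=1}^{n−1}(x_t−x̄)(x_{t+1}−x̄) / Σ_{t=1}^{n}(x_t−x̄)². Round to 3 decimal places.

0.315

Mean x̄ = (28 + 32 + 27 + 29 + 36 + 36 + 34)/7 = 31.7143
Σ(x_t−x̄)(x_{t+1}−x̄) = (-1.0612) + (-1.3469) + (12.7959) + (-11.6327) + (18.3673) + (9.7959) = 26.9184
Denominator Σ(x_t−x̄)² = 85.4286
r_1 = 26.9184 / 85.4286 = 0.315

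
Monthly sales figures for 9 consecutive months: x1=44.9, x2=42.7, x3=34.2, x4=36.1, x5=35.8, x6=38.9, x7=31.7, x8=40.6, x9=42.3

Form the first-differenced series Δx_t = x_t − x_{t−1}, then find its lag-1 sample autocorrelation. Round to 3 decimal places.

-0.318

First differences Δx: -2.2, -8.5, 1.9, -0.3, 3.1, -7.2, 8.9, 1.7
Mean of differences = -0.3250
Numerator Σ(Δx_t−Δx̄)(Δx_{t+1}−Δx̄) = -71.0081
Denominator Σ(Δx_t−Δx̄)² = 223.4950
r_1(Δx) = -71.0081 / 223.4950 = -0.318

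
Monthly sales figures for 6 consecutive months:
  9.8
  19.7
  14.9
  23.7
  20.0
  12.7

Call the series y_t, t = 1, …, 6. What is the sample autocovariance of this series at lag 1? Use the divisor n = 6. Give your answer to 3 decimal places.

Mean ȳ = (9.8 + 19.7 + 14.9 + 23.7 + 20.0 + 12.7)/6 = 16.8000
Deviations: -7.0000, 2.9000, -1.9000, 6.9000, 3.2000, -4.1000
Σ_{t=1}^{5}(y_t−ȳ)(y_{t+1}−ȳ) = -29.9600
γ_1 = -29.9600 / 6 = -4.993

-4.993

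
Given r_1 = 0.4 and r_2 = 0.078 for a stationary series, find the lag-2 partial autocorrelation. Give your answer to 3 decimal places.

-0.098

φ_{22} = (r_2 − r_1²) / (1 − r_1²)
r_1² = (0.4)² = 0.16
Numerator = 0.078 − 0.1600 = -0.0820; denominator = 1 − 0.1600 = 0.8400
φ_{22} = -0.0820 / 0.8400 = -0.098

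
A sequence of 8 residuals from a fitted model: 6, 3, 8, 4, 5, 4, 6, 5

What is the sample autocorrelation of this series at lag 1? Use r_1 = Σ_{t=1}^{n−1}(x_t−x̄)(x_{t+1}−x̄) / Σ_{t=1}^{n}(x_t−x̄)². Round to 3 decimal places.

Mean x̄ = (6 + 3 + 8 + 4 + 5 + 4 + 6 + 5)/8 = 5.1250
Σ(x_t−x̄)(x_{t+1}−x̄) = (-1.8594) + (-6.1094) + (-3.2344) + (0.1406) + (0.1406) + (-0.9844) + (-0.1094) = -12.0156
Denominator Σ(x_t−x̄)² = 16.8750
r_1 = -12.0156 / 16.8750 = -0.712

-0.712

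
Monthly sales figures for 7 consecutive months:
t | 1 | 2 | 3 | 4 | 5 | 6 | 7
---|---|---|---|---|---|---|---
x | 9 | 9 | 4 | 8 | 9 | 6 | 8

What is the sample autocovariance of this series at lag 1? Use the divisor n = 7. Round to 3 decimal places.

Mean x̄ = (9 + 9 + 4 + 8 + 9 + 6 + 8)/7 = 7.5714
Σ_{t=1}^{6}(x_t−x̄)(x_{t+1}−x̄) = -6.8980
γ_1 = -6.8980 / 7 = -0.985

-0.985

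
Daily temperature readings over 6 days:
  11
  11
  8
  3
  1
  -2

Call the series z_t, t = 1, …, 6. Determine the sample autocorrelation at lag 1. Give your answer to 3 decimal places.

0.555

Mean z̄ = (11 + 11 + 8 + 3 + 1 − 2)/6 = 5.3333
Deviations from mean: 5.6667, 5.6667, 2.6667, -2.3333, -4.3333, -7.3333
Numerator Σ_{t=1}^{5}(z_t−z̄)(z_{t+1}−z̄) = 82.8889
Denominator Σ(z_t−z̄)² = 149.3333
r_1 = 82.8889 / 149.3333 = 0.555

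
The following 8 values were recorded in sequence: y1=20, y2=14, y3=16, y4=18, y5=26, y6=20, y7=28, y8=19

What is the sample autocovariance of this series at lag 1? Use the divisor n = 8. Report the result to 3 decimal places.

Mean ȳ = (20 + 14 + 16 + 18 + 26 + 20 + 28 + 19)/8 = 20.1250
Deviations: -0.1250, -6.1250, -4.1250, -2.1250, 5.8750, -0.1250, 7.8750, -1.1250
Σ_{t=1}^{7}(y_t−ȳ)(y_{t+1}−ȳ) = 11.7344
γ_1 = 11.7344 / 8 = 1.467

1.467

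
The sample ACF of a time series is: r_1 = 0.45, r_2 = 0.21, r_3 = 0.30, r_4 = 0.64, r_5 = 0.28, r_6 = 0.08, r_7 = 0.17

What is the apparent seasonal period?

4

The largest autocorrelation is r_4 = 0.64; the remaining lags stay at or below 0.45. The elevated value at lag 1 (0.45), dropping to 0.21 at lag 2, reflects decaying short-term dependence rather than seasonality.
The dominant spike at lag 4 indicates a seasonal period of 4.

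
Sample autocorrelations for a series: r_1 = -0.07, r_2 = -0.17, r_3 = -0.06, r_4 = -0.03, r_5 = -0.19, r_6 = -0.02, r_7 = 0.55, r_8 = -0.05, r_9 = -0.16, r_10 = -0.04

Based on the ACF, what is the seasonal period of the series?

The largest autocorrelation is r_7 = 0.55; the remaining lags stay at or below -0.02.
The dominant spike at lag 7 indicates a seasonal period of 7.

7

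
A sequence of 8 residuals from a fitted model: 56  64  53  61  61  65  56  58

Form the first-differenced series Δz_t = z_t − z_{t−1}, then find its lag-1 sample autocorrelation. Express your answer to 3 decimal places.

First differences Δz: 8, -11, 8, 0, 4, -9, 2
Mean of differences = 0.2857
Numerator Σ(Δz_t−Δz̄)(Δz_{t+1}−Δz̄) = -227.7959
Denominator Σ(Δz_t−Δz̄)² = 349.4286
r_1(Δz) = -227.7959 / 349.4286 = -0.652

-0.652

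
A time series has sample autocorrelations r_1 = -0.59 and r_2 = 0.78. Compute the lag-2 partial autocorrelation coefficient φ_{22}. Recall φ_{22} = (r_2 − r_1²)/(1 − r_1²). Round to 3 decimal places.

φ_{22} = (r_2 − r_1²) / (1 − r_1²)
r_1² = (-0.59)² = 0.3481
Numerator = 0.78 − 0.3481 = 0.4319; denominator = 1 − 0.3481 = 0.6519
φ_{22} = 0.4319 / 0.6519 = 0.663

0.663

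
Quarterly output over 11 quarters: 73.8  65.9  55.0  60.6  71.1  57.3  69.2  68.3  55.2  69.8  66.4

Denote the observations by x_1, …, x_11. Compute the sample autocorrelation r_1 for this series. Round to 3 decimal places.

Mean x̄ = (73.8 + 65.9 + 55.0 + 60.6 + 71.1 + 57.3 + 69.2 + 68.3 + 55.2 + 69.8 + 66.4)/11 = 64.7818
Numerator Σ_{t=1}^{10}(x_t−x̄)(x_{t+1}−x̄) = -124.8267
Denominator Σ(x_t−x̄)² = 443.1564
r_1 = -124.8267 / 443.1564 = -0.282

-0.282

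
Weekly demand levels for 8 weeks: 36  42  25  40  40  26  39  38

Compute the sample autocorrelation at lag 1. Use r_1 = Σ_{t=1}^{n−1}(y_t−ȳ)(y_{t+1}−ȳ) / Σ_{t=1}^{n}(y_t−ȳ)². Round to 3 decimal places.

-0.528

Mean ȳ = (36 + 42 + 25 + 40 + 40 + 26 + 39 + 38)/8 = 35.7500
Deviations from mean: 0.2500, 6.2500, -10.7500, 4.2500, 4.2500, -9.7500, 3.2500, 2.2500
Numerator Σ_{t=1}^{7}(y_t−ȳ)(y_{t+1}−ȳ) = -159.0625
Denominator Σ(y_t−ȳ)² = 301.5000
r_1 = -159.0625 / 301.5000 = -0.528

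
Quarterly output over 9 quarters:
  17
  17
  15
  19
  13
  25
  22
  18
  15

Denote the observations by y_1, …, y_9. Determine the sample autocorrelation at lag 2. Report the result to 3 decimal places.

Mean ȳ = (17 + 17 + 15 + 19 + 13 + 25 + 22 + 18 + 15)/9 = 17.8889
Σ(y_t−ȳ)(y_{t+2}−ȳ) = (2.5679) + (-0.9877) + (14.1235) + (7.9012) + (-20.0988) + (0.7901) + (-11.8765) = -7.5802
Denominator Σ(y_t−ȳ)² = 110.8889
r_2 = -7.5802 / 110.8889 = -0.068

-0.068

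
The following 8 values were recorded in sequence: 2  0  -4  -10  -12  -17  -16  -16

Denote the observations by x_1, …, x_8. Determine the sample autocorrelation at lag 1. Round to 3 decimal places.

Mean x̄ = (2 + 0 − 4 − 10 − 12 − 17 − 16 − 16)/8 = -9.1250
Deviations from mean: 11.1250, 9.1250, 5.1250, -0.8750, -2.8750, -7.8750, -6.8750, -6.8750
Σ(x_t−x̄)(x_{t+1}−x̄) = (101.5156) + (46.7656) + (-4.4844) + (2.5156) + (22.6406) + (54.1406) + (47.2656) = 270.3594
Denominator Σ(x_t−x̄)² = 398.8750
r_1 = 270.3594 / 398.8750 = 0.678

0.678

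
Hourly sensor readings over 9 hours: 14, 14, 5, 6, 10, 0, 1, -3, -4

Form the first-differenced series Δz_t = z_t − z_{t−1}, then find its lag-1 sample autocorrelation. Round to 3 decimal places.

-0.560

First differences Δz: 0, -9, 1, 4, -10, 1, -4, -1
Mean of differences = -2.2500
Numerator Σ(Δz_t−Δz̄)(Δz_{t+1}−Δz̄) = -98.3125
Denominator Σ(Δz_t−Δz̄)² = 175.5000
r_1(Δz) = -98.3125 / 175.5000 = -0.560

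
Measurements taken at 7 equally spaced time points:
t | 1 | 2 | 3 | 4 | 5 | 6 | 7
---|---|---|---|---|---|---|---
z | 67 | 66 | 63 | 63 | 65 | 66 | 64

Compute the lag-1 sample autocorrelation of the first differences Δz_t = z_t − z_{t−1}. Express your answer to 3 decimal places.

First differences Δz: -1, -3, 0, 2, 1, -2
Mean of differences = -0.5000
Numerator Σ(Δz_t−Δz̄)(Δz_{t+1}−Δz̄) = 2.7500
Denominator Σ(Δz_t−Δz̄)² = 17.5000
r_1(Δz) = 2.7500 / 17.5000 = 0.157

0.157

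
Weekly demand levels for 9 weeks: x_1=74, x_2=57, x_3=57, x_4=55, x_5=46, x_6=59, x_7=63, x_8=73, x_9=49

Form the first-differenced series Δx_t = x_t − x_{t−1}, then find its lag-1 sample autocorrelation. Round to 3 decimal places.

First differences Δx: -17, 0, -2, -9, 13, 4, 10, -24
Mean of differences = -3.1250
Numerator Σ(Δx_t−Δx̄)(Δx_{t+1}−Δx̄) = -206.7656
Denominator Σ(Δx_t−Δx̄)² = 1156.8750
r_1(Δx) = -206.7656 / 1156.8750 = -0.179

-0.179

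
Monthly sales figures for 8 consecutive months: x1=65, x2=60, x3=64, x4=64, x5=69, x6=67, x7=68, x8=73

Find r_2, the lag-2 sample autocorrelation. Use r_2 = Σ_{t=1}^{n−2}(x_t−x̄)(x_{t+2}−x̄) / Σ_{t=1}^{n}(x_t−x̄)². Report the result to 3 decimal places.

Mean x̄ = (65 + 60 + 64 + 64 + 69 + 67 + 68 + 73)/8 = 66.2500
Σ(x_t−x̄)(x_{t+2}−x̄) = (2.8125) + (14.0625) + (-6.1875) + (-1.6875) + (4.8125) + (5.0625) = 18.8750
Denominator Σ(x_t−x̄)² = 107.5000
r_2 = 18.8750 / 107.5000 = 0.176

0.176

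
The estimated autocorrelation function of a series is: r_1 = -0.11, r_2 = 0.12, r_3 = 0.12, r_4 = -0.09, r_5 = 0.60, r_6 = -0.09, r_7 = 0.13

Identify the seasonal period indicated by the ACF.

5

The largest autocorrelation is r_5 = 0.60; the remaining lags stay at or below 0.13.
The dominant spike at lag 5 indicates a seasonal period of 5.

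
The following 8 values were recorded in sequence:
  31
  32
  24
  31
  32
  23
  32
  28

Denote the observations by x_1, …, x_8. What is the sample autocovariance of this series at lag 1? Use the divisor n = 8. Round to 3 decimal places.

Mean x̄ = (31 + 32 + 24 + 31 + 32 + 23 + 32 + 28)/8 = 29.1250
Deviations: 1.8750, 2.8750, -5.1250, 1.8750, 2.8750, -6.1250, 2.8750, -1.1250
Σ_{t=1}^{7}(x_t−x̄)(x_{t+1}−x̄) = -52.0156
γ_1 = -52.0156 / 8 = -6.502

-6.502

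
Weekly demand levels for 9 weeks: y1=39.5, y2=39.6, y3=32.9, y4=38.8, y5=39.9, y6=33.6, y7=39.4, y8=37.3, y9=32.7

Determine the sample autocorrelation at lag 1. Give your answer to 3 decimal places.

Mean ȳ = (39.5 + 39.6 + 32.9 + 38.8 + 39.9 + 33.6 + 39.4 + 37.3 + 32.7)/9 = 37.0778
Numerator Σ_{t=1}^{8}(y_t−ȳ)(y_{t+1}−ȳ) = -25.1105
Denominator Σ(y_t−ȳ)² = 77.3156
r_1 = -25.1105 / 77.3156 = -0.325

-0.325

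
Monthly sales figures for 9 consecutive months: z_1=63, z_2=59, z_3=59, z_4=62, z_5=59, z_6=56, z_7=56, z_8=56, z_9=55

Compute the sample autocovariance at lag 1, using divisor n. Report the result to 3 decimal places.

2.840

Mean z̄ = (63 + 59 + 59 + 62 + 59 + 56 + 56 + 56 + 55)/9 = 58.3333
Σ_{t=1}^{8}(z_t−z̄)(z_{t+1}−z̄) = 25.5556
γ_1 = 25.5556 / 9 = 2.840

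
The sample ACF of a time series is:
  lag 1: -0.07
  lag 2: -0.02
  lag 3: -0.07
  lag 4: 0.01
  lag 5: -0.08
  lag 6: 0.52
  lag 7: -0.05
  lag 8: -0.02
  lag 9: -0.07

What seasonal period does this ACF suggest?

The largest autocorrelation is r_6 = 0.52; the remaining lags stay at or below 0.01.
The dominant spike at lag 6 indicates a seasonal period of 6.

6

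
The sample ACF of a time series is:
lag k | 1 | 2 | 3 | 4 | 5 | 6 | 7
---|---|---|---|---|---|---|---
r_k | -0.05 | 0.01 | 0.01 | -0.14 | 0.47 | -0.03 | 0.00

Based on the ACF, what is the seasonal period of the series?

5

The largest autocorrelation is r_5 = 0.47; the remaining lags stay at or below 0.01.
The dominant spike at lag 5 indicates a seasonal period of 5.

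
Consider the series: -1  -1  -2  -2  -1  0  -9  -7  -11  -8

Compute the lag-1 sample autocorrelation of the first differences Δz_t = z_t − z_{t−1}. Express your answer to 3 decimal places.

First differences Δz: 0, -1, 0, 1, 1, -9, 2, -4, 3
Mean of differences = -0.7778
Numerator Σ(Δz_t−Δz̄)(Δz_{t+1}−Δz̄) = -54.3827
Denominator Σ(Δz_t−Δz̄)² = 107.5556
r_1(Δz) = -54.3827 / 107.5556 = -0.506

-0.506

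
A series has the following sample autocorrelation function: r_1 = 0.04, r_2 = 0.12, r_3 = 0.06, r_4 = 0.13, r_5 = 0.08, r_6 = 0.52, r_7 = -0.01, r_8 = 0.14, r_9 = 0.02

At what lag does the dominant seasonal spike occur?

6

The largest autocorrelation is r_6 = 0.52; the remaining lags stay at or below 0.14.
The dominant spike at lag 6 indicates a seasonal period of 6.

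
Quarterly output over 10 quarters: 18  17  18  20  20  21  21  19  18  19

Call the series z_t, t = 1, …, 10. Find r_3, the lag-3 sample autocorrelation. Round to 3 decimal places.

Mean z̄ = (18 + 17 + 18 + 20 + 20 + 21 + 21 + 19 + 18 + 19)/10 = 19.1000
Σ(z_t−z̄)(z_{t+3}−z̄) = (-0.9900) + (-1.8900) + (-2.0900) + (1.7100) + (-0.0900) + (-2.0900) + (-0.1900) = -5.6300
Denominator Σ(z_t−z̄)² = 16.9000
r_3 = -5.6300 / 16.9000 = -0.333

-0.333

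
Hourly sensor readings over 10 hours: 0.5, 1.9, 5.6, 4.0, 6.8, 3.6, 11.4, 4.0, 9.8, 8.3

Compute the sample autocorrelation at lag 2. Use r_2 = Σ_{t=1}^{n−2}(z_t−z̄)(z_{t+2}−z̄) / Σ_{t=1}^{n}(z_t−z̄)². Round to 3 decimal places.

0.361

Mean z̄ = (0.5 + 1.9 + 5.6 + 4.0 + 6.8 + 3.6 + 11.4 + 4.0 + 9.8 + 8.3)/10 = 5.5900
Numerator Σ_{t=1}^{8}(z_t−z̄)(z_{t+2}−z̄) = 39.3378
Denominator Σ(z_t−z̄)² = 108.8290
r_2 = 39.3378 / 108.8290 = 0.361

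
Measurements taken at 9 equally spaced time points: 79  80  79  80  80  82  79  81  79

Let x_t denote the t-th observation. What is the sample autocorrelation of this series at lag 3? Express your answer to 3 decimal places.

Mean x̄ = (79 + 80 + 79 + 80 + 80 + 82 + 79 + 81 + 79)/9 = 79.8889
Σ(x_t−x̄)(x_{t+3}−x̄) = (-0.0988) + (0.0123) + (-1.8765) + (-0.0988) + (0.1235) + (-1.8765) = -3.8148
Denominator Σ(x_t−x̄)² = 8.8889
r_3 = -3.8148 / 8.8889 = -0.429

-0.429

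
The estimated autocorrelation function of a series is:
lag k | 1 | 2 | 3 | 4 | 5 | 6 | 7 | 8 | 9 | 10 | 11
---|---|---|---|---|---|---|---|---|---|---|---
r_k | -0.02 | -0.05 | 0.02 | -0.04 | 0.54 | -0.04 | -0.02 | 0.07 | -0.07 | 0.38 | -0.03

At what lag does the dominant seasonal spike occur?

The largest autocorrelation is r_5 = 0.54, with a weaker echo at lag 10 (0.38); the remaining lags stay at or below 0.07.
The dominant spike at lag 5 indicates a seasonal period of 5.

5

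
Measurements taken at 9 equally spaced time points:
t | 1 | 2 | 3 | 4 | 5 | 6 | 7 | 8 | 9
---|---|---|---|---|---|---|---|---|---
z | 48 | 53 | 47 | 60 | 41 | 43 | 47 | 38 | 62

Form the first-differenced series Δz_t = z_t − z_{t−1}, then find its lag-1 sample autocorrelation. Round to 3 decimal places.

-0.494

First differences Δz: 5, -6, 13, -19, 2, 4, -9, 24
Mean of differences = 1.7500
Numerator Σ(Δz_t−Δz̄)(Δz_{t+1}−Δz̄) = -613.8125
Denominator Σ(Δz_t−Δz̄)² = 1243.5000
r_1(Δz) = -613.8125 / 1243.5000 = -0.494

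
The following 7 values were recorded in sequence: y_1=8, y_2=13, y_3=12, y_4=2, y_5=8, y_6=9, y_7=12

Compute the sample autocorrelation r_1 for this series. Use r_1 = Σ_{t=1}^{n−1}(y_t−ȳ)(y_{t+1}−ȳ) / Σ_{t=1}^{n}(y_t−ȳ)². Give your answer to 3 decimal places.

Mean ȳ = (8 + 13 + 12 + 2 + 8 + 9 + 12)/7 = 9.1429
Deviations from mean: -1.1429, 3.8571, 2.8571, -7.1429, -1.1429, -0.1429, 2.8571
Σ(y_t−ȳ)(y_{t+1}−ȳ) = (-4.4082) + (11.0204) + (-20.4082) + (8.1633) + (0.1633) + (-0.4082) = -5.8776
Denominator Σ(y_t−ȳ)² = 84.8571
r_1 = -5.8776 / 84.8571 = -0.069

-0.069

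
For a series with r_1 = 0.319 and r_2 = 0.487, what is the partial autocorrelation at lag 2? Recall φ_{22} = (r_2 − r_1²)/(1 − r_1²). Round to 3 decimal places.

0.429

φ_{22} = (r_2 − r_1²) / (1 − r_1²)
r_1² = (0.319)² = 0.101761
Numerator = 0.487 − 0.1018 = 0.3852; denominator = 1 − 0.1018 = 0.8982
φ_{22} = 0.3852 / 0.8982 = 0.429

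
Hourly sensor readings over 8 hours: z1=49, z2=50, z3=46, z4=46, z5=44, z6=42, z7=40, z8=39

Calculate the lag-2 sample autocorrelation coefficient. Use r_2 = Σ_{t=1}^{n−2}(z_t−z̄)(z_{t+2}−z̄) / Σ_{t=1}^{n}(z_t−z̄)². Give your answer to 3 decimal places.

0.237

Mean z̄ = (49 + 50 + 46 + 46 + 44 + 42 + 40 + 39)/8 = 44.5000
Deviations from mean: 4.5000, 5.5000, 1.5000, 1.5000, -0.5000, -2.5000, -4.5000, -5.5000
Σ(z_t−z̄)(z_{t+2}−z̄) = (6.7500) + (8.2500) + (-0.7500) + (-3.7500) + (2.2500) + (13.7500) = 26.5000
Denominator Σ(z_t−z̄)² = 112.0000
r_2 = 26.5000 / 112.0000 = 0.237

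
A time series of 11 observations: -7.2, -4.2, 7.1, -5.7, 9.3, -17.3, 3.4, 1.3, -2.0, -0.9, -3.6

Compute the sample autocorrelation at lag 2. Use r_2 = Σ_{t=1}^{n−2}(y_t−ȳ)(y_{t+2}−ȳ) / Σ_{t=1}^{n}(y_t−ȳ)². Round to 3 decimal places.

Mean ȳ = (-7.2 − 4.2 + 7.1 − 5.7 + 9.3 − 17.3 + 3.4 + 1.3 − 2.0 − 0.9 − 3.6)/11 = -1.8000
Numerator Σ_{t=1}^{9}(y_t−ȳ)(y_{t+2}−ȳ) = 132.3200
Denominator Σ(y_t−ȳ)² = 533.5400
r_2 = 132.3200 / 533.5400 = 0.248

0.248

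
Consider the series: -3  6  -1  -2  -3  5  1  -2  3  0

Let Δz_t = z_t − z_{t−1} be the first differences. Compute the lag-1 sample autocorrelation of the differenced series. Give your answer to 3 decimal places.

First differences Δz: 9, -7, -1, -1, 8, -4, -3, 5, -3
Mean of differences = 0.3333
Numerator Σ(Δz_t−Δz̄)(Δz_{t+1}−Δz̄) = -112.1111
Denominator Σ(Δz_t−Δz̄)² = 254.0000
r_1(Δz) = -112.1111 / 254.0000 = -0.441

-0.441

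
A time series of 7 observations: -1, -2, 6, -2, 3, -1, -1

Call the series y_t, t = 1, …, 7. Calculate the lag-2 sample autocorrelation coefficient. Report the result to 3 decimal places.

Mean ȳ = (-1 − 2 + 6 − 2 + 3 − 1 − 1)/7 = 0.2857
Σ(y_t−ȳ)(y_{t+2}−ȳ) = (-7.3469) + (5.2245) + (15.5102) + (2.9388) + (-3.4898) = 12.8367
Denominator Σ(y_t−ȳ)² = 55.4286
r_2 = 12.8367 / 55.4286 = 0.232

0.232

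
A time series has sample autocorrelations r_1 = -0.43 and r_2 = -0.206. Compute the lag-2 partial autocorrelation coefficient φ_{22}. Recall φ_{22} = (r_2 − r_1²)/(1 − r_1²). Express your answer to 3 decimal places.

-0.480

φ_{22} = (r_2 − r_1²) / (1 − r_1²)
r_1² = (-0.43)² = 0.1849
Numerator = -0.206 − 0.1849 = -0.3909; denominator = 1 − 0.1849 = 0.8151
φ_{22} = -0.3909 / 0.8151 = -0.480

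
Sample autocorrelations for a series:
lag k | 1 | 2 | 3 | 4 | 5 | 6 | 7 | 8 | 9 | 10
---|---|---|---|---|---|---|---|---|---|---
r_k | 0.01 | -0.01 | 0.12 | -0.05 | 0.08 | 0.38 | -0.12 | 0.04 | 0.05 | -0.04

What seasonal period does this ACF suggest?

The largest autocorrelation is r_6 = 0.38; the remaining lags stay at or below 0.12.
The dominant spike at lag 6 indicates a seasonal period of 6.

6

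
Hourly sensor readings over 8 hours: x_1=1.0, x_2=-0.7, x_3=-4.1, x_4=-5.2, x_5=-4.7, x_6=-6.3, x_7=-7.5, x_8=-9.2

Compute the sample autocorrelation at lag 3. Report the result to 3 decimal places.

-0.030

Mean x̄ = (1.0 − 0.7 − 4.1 − 5.2 − 4.7 − 6.3 − 7.5 − 9.2)/8 = -4.5875
Σ(x_t−x̄)(x_{t+3}−x̄) = (-3.4223) + (-0.4373) + (-0.8348) + (1.7839) + (0.5189) = -2.3917
Denominator Σ(x_t−x̄)² = 79.6488
r_3 = -2.3917 / 79.6488 = -0.030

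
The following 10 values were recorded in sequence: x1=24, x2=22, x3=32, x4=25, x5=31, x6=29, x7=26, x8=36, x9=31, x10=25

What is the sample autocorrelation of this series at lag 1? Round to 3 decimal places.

-0.126

Mean x̄ = (24 + 22 + 32 + 25 + 31 + 29 + 26 + 36 + 31 + 25)/10 = 28.1000
Numerator Σ_{t=1}^{9}(x_t−x̄)(x_{t+1}−x̄) = -21.8100
Denominator Σ(x_t−x̄)² = 172.9000
r_1 = -21.8100 / 172.9000 = -0.126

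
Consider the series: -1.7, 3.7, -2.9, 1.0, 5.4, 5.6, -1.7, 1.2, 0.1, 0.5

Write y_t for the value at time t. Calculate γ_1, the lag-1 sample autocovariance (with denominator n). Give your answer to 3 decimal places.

Mean ȳ = (-1.7 + 3.7 − 2.9 + 1.0 + 5.4 + 5.6 − 1.7 + 1.2 + 0.1 + 0.5)/10 = 1.1200
Σ_{t=1}^{9}(y_t−ȳ)(y_{t+1}−ȳ) = -10.8124
γ_1 = -10.8124 / 10 = -1.081

-1.081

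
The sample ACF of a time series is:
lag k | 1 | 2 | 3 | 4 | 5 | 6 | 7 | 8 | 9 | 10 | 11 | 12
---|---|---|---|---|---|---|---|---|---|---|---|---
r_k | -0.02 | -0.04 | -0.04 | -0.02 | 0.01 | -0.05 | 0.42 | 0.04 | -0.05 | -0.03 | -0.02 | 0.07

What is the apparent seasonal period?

The largest autocorrelation is r_7 = 0.42; the remaining lags stay at or below 0.07.
The dominant spike at lag 7 indicates a seasonal period of 7.

7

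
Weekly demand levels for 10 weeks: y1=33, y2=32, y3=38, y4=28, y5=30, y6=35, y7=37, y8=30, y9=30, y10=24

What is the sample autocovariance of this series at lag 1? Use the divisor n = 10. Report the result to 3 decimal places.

0.411

Mean ȳ = (33 + 32 + 38 + 28 + 30 + 35 + 37 + 30 + 30 + 24)/10 = 31.7000
Σ_{t=1}^{9}(y_t−ȳ)(y_{t+1}−ȳ) = 4.1100
γ_1 = 4.1100 / 10 = 0.411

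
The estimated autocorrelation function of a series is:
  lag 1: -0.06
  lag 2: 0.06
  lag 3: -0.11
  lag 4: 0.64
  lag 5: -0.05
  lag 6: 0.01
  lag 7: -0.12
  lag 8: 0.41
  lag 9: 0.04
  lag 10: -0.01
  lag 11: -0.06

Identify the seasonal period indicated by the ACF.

The largest autocorrelation is r_4 = 0.64, with a weaker echo at lag 8 (0.41); the remaining lags stay at or below 0.06.
The dominant spike at lag 4 indicates a seasonal period of 4.

4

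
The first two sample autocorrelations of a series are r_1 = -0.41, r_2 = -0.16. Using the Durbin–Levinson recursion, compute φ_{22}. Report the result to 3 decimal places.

-0.394

φ_{22} = (r_2 − r_1²) / (1 − r_1²)
r_1² = (-0.41)² = 0.1681
Numerator = -0.16 − 0.1681 = -0.3281; denominator = 1 − 0.1681 = 0.8319
φ_{22} = -0.3281 / 0.8319 = -0.394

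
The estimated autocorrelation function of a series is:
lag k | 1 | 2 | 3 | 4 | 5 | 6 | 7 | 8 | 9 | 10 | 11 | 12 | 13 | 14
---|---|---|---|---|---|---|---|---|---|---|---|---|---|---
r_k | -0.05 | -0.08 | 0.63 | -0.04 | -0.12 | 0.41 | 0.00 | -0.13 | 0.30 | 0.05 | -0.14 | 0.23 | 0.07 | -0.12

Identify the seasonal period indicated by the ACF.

3

The largest autocorrelation is r_3 = 0.63, with weaker echoes at lags 6 (0.41), 9 (0.30) and 12 (0.23); the remaining lags stay at or below 0.07.
The dominant spike at lag 3 indicates a seasonal period of 3.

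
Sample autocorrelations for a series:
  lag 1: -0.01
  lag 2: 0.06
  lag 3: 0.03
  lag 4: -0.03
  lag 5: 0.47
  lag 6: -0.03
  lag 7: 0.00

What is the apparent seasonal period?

5

The largest autocorrelation is r_5 = 0.47; the remaining lags stay at or below 0.06.
The dominant spike at lag 5 indicates a seasonal period of 5.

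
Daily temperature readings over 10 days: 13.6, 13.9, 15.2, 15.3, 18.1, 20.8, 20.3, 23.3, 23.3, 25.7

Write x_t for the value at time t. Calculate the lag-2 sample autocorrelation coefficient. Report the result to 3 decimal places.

0.451

Mean x̄ = (13.6 + 13.9 + 15.2 + 15.3 + 18.1 + 20.8 + 20.3 + 23.3 + 23.3 + 25.7)/10 = 18.9500
Numerator Σ_{t=1}^{8}(x_t−x̄)(x_{t+2}−x̄) = 77.0650
Denominator Σ(x_t−x̄)² = 170.8850
r_2 = 77.0650 / 170.8850 = 0.451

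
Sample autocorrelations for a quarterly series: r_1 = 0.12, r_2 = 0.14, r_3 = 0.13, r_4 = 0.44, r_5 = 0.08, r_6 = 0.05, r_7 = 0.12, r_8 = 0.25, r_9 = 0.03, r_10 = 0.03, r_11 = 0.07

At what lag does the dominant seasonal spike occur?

The largest autocorrelation is r_4 = 0.44, with a weaker echo at lag 8 (0.25); the remaining lags stay at or below 0.14.
The dominant spike at lag 4 indicates a seasonal period of 4.

4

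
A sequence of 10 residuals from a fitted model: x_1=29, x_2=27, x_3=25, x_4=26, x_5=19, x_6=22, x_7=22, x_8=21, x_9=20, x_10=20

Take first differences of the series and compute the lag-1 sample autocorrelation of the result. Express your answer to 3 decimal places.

First differences Δx: -2, -2, 1, -7, 3, 0, -1, -1, 0
Mean of differences = -1.0000
Numerator Σ(Δx_t−Δx̄)(Δx_{t+1}−Δx̄) = -33.0000
Denominator Σ(Δx_t−Δx̄)² = 60.0000
r_1(Δx) = -33.0000 / 60.0000 = -0.550

-0.550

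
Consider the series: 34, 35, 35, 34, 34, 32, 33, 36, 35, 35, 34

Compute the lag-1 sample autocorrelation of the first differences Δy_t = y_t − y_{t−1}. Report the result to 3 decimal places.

-0.111

First differences Δy: 1, 0, -1, 0, -2, 1, 3, -1, 0, -1
Mean of differences = 0.0000
Numerator Σ(Δy_t−Δȳ)(Δy_{t+1}−Δȳ) = -2.0000
Denominator Σ(Δy_t−Δȳ)² = 18.0000
r_1(Δy) = -2.0000 / 18.0000 = -0.111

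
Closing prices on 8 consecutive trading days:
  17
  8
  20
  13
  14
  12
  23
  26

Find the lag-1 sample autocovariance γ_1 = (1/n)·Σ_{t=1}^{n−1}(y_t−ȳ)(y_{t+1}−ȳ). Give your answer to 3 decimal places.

0.920

Mean ȳ = (17 + 8 + 20 + 13 + 14 + 12 + 23 + 26)/8 = 16.6250
Σ_{t=1}^{7}(y_t−ȳ)(y_{t+1}−ȳ) = 7.3594
γ_1 = 7.3594 / 8 = 0.920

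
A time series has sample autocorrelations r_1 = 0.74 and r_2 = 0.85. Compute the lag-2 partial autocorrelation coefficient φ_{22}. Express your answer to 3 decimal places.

0.668

φ_{22} = (r_2 − r_1²) / (1 − r_1²)
r_1² = (0.74)² = 0.5476
Numerator = 0.85 − 0.5476 = 0.3024; denominator = 1 − 0.5476 = 0.4524
φ_{22} = 0.3024 / 0.4524 = 0.668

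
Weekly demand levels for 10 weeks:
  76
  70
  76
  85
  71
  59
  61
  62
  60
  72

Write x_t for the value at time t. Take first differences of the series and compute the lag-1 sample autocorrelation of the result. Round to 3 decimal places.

First differences Δx: -6, 6, 9, -14, -12, 2, 1, -2, 12
Mean of differences = -0.4444
Numerator Σ(Δx_t−Δx̄)(Δx_{t+1}−Δx̄) = 7.3580
Denominator Σ(Δx_t−Δx̄)² = 644.2222
r_1(Δx) = 7.3580 / 644.2222 = 0.011

0.011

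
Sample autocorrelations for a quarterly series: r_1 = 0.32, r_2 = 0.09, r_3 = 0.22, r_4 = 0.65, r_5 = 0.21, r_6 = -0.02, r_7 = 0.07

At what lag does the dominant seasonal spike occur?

The largest autocorrelation is r_4 = 0.65; the remaining lags stay at or below 0.32. The elevated value at lag 1 (0.32), dropping to 0.09 at lag 2, reflects decaying short-term dependence rather than seasonality.
The dominant spike at lag 4 indicates a seasonal period of 4.

4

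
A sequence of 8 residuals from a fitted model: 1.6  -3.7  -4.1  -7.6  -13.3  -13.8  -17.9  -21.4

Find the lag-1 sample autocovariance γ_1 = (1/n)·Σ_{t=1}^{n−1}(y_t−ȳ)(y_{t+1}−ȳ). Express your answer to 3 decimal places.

31.137

Mean ȳ = (1.6 − 3.7 − 4.1 − 7.6 − 13.3 − 13.8 − 17.9 − 21.4)/8 = -10.0250
Deviations: 11.6250, 6.3250, 5.9250, 2.4250, -3.2750, -3.7750, -7.8750, -11.3750
Σ_{t=1}^{7}(y_t−ȳ)(y_{t+1}−ȳ) = 249.0994
γ_1 = 249.0994 / 8 = 31.137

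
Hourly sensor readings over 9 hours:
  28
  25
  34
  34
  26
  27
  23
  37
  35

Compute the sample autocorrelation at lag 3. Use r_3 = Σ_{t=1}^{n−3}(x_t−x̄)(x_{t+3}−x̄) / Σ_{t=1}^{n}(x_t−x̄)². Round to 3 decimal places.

-0.342

Mean x̄ = (28 + 25 + 34 + 34 + 26 + 27 + 23 + 37 + 35)/9 = 29.8889
Σ(x_t−x̄)(x_{t+3}−x̄) = (-7.7654) + (19.0123) + (-11.8765) + (-28.3210) + (-27.6543) + (-14.7654) = -71.3704
Denominator Σ(x_t−x̄)² = 208.8889
r_3 = -71.3704 / 208.8889 = -0.342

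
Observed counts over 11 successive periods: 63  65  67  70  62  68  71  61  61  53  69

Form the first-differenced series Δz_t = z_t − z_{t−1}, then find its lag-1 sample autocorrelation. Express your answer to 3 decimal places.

-0.360

First differences Δz: 2, 2, 3, -8, 6, 3, -10, 0, -8, 16
Mean of differences = 0.6000
Numerator Σ(Δz_t−Δz̄)(Δz_{t+1}−Δz̄) = -195.1600
Denominator Σ(Δz_t−Δz̄)² = 542.4000
r_1(Δz) = -195.1600 / 542.4000 = -0.360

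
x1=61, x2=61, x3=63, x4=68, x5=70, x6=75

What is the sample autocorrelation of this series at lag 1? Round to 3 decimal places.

0.493

Mean x̄ = (61 + 61 + 63 + 68 + 70 + 75)/6 = 66.3333
Deviations from mean: -5.3333, -5.3333, -3.3333, 1.6667, 3.6667, 8.6667
Numerator Σ_{t=1}^{5}(x_t−x̄)(x_{t+1}−x̄) = 78.5556
Denominator Σ(x_t−x̄)² = 159.3333
r_1 = 78.5556 / 159.3333 = 0.493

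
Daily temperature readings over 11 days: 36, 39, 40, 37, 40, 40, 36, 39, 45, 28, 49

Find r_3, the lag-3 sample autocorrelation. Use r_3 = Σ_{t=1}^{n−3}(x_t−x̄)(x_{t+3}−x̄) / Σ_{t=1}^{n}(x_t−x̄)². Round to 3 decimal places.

0.184

Mean x̄ = (36 + 39 + 40 + 37 + 40 + 40 + 36 + 39 + 45 + 28 + 49)/11 = 39.0000
Numerator Σ_{t=1}^{8}(x_t−x̄)(x_{t+3}−x̄) = 52.0000
Denominator Σ(x_t−x̄)² = 282.0000
r_3 = 52.0000 / 282.0000 = 0.184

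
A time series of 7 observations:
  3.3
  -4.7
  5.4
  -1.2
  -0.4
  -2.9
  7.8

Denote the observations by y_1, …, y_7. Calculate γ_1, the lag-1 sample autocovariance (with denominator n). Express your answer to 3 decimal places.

Mean ȳ = (3.3 − 4.7 + 5.4 − 1.2 − 0.4 − 2.9 + 7.8)/7 = 1.0429
Deviations: 2.2571, -5.7429, 4.3571, -2.2429, -1.4429, -3.9429, 6.7571
Σ_{t=1}^{6}(y_t−ȳ)(y_{t+1}−ȳ) = -65.4747
γ_1 = -65.4747 / 7 = -9.354

-9.354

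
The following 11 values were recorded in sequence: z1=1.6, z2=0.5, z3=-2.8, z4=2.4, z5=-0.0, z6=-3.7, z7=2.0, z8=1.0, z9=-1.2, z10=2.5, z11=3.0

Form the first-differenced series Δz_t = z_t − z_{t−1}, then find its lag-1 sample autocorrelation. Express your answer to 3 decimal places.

First differences Δz: -1.1, -3.3, 5.2, -2.4, -3.7, 5.7, -1.0, -2.2, 3.7, 0.5
Mean of differences = 0.1400
Numerator Σ(Δz_t−Δz̄)(Δz_{t+1}−Δz̄) = -48.3096
Denominator Σ(Δz_t−Δz̄)² = 110.6640
r_1(Δz) = -48.3096 / 110.6640 = -0.437

-0.437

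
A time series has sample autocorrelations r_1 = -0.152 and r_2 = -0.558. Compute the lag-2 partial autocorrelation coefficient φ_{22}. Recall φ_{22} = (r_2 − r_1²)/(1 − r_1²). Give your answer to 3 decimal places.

-0.595

φ_{22} = (r_2 − r_1²) / (1 − r_1²)
r_1² = (-0.152)² = 0.023104
Numerator = -0.558 − 0.0231 = -0.5811; denominator = 1 − 0.0231 = 0.9769
φ_{22} = -0.5811 / 0.9769 = -0.595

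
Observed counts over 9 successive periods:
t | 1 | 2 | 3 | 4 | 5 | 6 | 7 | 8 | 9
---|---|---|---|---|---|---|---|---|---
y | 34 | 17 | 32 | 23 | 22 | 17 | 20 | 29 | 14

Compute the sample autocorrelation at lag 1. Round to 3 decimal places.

Mean ȳ = (34 + 17 + 32 + 23 + 22 + 17 + 20 + 29 + 14)/9 = 23.1111
Numerator Σ_{t=1}^{8}(y_t−ȳ)(y_{t+1}−ȳ) = -167.9012
Denominator Σ(y_t−ȳ)² = 400.8889
r_1 = -167.9012 / 400.8889 = -0.419

-0.419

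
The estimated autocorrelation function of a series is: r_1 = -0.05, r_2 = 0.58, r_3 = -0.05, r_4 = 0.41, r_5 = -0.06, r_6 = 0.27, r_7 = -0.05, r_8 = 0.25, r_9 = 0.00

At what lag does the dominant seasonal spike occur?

2

The largest autocorrelation is r_2 = 0.58, with weaker echoes at lags 4 (0.41), 6 (0.27) and 8 (0.25); the remaining lags stay at or below 0.00.
The dominant spike at lag 2 indicates a seasonal period of 2.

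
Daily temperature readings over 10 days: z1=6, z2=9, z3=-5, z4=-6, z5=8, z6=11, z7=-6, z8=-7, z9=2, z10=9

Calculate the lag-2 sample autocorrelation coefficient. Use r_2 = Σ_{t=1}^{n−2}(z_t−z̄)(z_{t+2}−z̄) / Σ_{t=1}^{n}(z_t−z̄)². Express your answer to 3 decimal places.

-0.794

Mean z̄ = (6 + 9 − 5 − 6 + 8 + 11 − 6 − 7 + 2 + 9)/10 = 2.1000
Numerator Σ_{t=1}^{8}(z_t−z̄)(z_{t+2}−z̄) = -388.3200
Denominator Σ(z_t−z̄)² = 488.9000
r_2 = -388.3200 / 488.9000 = -0.794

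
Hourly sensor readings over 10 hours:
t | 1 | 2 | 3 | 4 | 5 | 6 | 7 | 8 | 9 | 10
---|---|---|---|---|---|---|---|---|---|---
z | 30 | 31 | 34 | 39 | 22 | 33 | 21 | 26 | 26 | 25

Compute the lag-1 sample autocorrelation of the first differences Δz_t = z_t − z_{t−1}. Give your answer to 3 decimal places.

-0.734

First differences Δz: 1, 3, 5, -17, 11, -12, 5, 0, -1
Mean of differences = -0.5556
Numerator Σ(Δz_t−Δz̄)(Δz_{t+1}−Δz̄) = -449.0864
Denominator Σ(Δz_t−Δz̄)² = 612.2222
r_1(Δz) = -449.0864 / 612.2222 = -0.734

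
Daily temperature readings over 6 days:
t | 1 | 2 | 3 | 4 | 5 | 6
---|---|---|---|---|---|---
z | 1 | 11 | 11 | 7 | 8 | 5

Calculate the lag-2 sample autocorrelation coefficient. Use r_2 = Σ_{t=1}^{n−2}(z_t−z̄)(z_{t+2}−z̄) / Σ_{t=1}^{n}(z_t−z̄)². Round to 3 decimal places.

Mean z̄ = (1 + 11 + 11 + 7 + 8 + 5)/6 = 7.1667
Numerator Σ_{t=1}^{4}(z_t−z̄)(z_{t+2}−z̄) = -20.7222
Denominator Σ(z_t−z̄)² = 72.8333
r_2 = -20.7222 / 72.8333 = -0.285

-0.285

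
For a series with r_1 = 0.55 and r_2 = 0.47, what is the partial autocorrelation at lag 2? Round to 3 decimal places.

0.240

φ_{22} = (r_2 − r_1²) / (1 − r_1²)
r_1² = (0.55)² = 0.3025
Numerator = 0.47 − 0.3025 = 0.1675; denominator = 1 − 0.3025 = 0.6975
φ_{22} = 0.1675 / 0.6975 = 0.240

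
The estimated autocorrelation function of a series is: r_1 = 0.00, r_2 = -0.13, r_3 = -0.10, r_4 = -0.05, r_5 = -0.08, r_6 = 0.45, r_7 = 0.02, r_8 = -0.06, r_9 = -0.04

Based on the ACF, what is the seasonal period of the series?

6

The largest autocorrelation is r_6 = 0.45; the remaining lags stay at or below 0.02.
The dominant spike at lag 6 indicates a seasonal period of 6.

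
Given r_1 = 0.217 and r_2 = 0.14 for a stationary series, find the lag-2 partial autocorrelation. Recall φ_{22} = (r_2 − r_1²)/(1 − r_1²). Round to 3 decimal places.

0.098

φ_{22} = (r_2 − r_1²) / (1 − r_1²)
r_1² = (0.217)² = 0.047089
Numerator = 0.14 − 0.0471 = 0.0929; denominator = 1 − 0.0471 = 0.9529
φ_{22} = 0.0929 / 0.9529 = 0.098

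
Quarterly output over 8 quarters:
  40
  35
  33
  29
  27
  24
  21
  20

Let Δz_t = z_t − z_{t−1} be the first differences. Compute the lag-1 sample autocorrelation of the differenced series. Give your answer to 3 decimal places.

-0.383

First differences Δz: -5, -2, -4, -2, -3, -3, -1
Mean of differences = -2.8571
Numerator Σ(Δz_t−Δz̄)(Δz_{t+1}−Δz̄) = -4.1633
Denominator Σ(Δz_t−Δz̄)² = 10.8571
r_1(Δz) = -4.1633 / 10.8571 = -0.383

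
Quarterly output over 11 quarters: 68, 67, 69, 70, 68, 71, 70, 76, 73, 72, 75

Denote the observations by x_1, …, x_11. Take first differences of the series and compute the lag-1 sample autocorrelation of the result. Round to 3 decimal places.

First differences Δx: -1, 2, 1, -2, 3, -1, 6, -3, -1, 3
Mean of differences = 0.7000
Numerator Σ(Δx_t−Δx̄)(Δx_{t+1}−Δx̄) = -38.9900
Denominator Σ(Δx_t−Δx̄)² = 70.1000
r_1(Δx) = -38.9900 / 70.1000 = -0.556

-0.556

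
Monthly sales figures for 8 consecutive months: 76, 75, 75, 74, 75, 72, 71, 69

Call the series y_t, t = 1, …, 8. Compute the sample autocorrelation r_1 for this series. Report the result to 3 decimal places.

0.486

Mean ȳ = (76 + 75 + 75 + 74 + 75 + 72 + 71 + 69)/8 = 73.3750
Deviations from mean: 2.6250, 1.6250, 1.6250, 0.6250, 1.6250, -1.3750, -2.3750, -4.3750
Numerator Σ_{t=1}^{7}(y_t−ȳ)(y_{t+1}−ȳ) = 20.3594
Denominator Σ(y_t−ȳ)² = 41.8750
r_1 = 20.3594 / 41.8750 = 0.486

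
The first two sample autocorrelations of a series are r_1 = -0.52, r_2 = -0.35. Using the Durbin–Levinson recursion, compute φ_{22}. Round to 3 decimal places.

-0.850

φ_{22} = (r_2 − r_1²) / (1 − r_1²)
r_1² = (-0.52)² = 0.2704
Numerator = -0.35 − 0.2704 = -0.6204; denominator = 1 − 0.2704 = 0.7296
φ_{22} = -0.6204 / 0.7296 = -0.850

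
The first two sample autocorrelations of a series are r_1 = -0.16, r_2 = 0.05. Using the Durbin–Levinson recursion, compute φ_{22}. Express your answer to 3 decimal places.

φ_{22} = (r_2 − r_1²) / (1 − r_1²)
r_1² = (-0.16)² = 0.0256
Numerator = 0.05 − 0.0256 = 0.0244; denominator = 1 − 0.0256 = 0.9744
φ_{22} = 0.0244 / 0.9744 = 0.025

0.025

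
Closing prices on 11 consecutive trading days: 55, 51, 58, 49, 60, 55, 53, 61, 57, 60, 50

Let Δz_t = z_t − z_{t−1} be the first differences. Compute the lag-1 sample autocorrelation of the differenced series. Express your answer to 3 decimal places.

-0.665

First differences Δz: -4, 7, -9, 11, -5, -2, 8, -4, 3, -10
Mean of differences = -0.5000
Numerator Σ(Δz_t−Δz̄)(Δz_{t+1}−Δz̄) = -320.7500
Denominator Σ(Δz_t−Δz̄)² = 482.5000
r_1(Δz) = -320.7500 / 482.5000 = -0.665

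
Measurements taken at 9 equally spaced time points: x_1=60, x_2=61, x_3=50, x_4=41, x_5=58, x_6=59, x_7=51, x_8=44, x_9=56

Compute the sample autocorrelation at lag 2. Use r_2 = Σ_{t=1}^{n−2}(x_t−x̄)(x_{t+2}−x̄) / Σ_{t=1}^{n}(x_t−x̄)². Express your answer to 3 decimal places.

Mean x̄ = (60 + 61 + 50 + 41 + 58 + 59 + 51 + 44 + 56)/9 = 53.3333
Σ(x_t−x̄)(x_{t+2}−x̄) = (-22.2222) + (-94.5556) + (-15.5556) + (-69.8889) + (-10.8889) + (-52.8889) + (-6.2222) = -272.2222
Denominator Σ(x_t−x̄)² = 420.0000
r_2 = -272.2222 / 420.0000 = -0.648

-0.648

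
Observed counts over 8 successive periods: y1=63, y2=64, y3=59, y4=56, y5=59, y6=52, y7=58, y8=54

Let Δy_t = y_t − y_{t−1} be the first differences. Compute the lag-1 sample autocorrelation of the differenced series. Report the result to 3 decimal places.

-0.715

First differences Δy: 1, -5, -3, 3, -7, 6, -4
Mean of differences = -1.2857
Numerator Σ(Δy_t−Δȳ)(Δy_{t+1}−Δȳ) = -95.3673
Denominator Σ(Δy_t−Δȳ)² = 133.4286
r_1(Δy) = -95.3673 / 133.4286 = -0.715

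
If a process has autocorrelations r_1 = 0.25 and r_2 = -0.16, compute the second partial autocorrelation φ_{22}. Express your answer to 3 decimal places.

-0.237

φ_{22} = (r_2 − r_1²) / (1 − r_1²)
r_1² = (0.25)² = 0.0625
Numerator = -0.16 − 0.0625 = -0.2225; denominator = 1 − 0.0625 = 0.9375
φ_{22} = -0.2225 / 0.9375 = -0.237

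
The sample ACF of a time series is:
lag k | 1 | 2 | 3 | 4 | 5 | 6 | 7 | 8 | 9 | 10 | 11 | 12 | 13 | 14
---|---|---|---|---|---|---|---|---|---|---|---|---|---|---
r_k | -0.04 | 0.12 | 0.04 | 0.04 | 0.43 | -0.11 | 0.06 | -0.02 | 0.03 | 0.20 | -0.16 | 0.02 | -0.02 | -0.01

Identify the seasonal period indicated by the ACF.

The largest autocorrelation is r_5 = 0.43, with a weaker echo at lag 10 (0.20); the remaining lags stay at or below 0.12.
The dominant spike at lag 5 indicates a seasonal period of 5.

5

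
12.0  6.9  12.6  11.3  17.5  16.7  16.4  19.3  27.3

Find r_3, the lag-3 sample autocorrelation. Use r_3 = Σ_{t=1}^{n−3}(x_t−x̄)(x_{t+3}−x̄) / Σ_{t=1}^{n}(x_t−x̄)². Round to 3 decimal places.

Mean x̄ = (12.0 + 6.9 + 12.6 + 11.3 + 17.5 + 16.7 + 16.4 + 19.3 + 27.3)/9 = 15.5556
Numerator Σ_{t=1}^{6}(x_t−x̄)(x_{t+3}−x̄) = 12.0463
Denominator Σ(x_t−x̄)² = 272.1622
r_3 = 12.0463 / 272.1622 = 0.044

0.044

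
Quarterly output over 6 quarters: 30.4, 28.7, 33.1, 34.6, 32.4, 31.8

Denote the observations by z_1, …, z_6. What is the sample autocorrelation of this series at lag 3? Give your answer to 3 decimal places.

-0.270

Mean z̄ = (30.4 + 28.7 + 33.1 + 34.6 + 32.4 + 31.8)/6 = 31.8333
Deviations from mean: -1.4333, -3.1333, 1.2667, 2.7667, 0.5667, -0.0333
Σ(z_t−z̄)(z_{t+3}−z̄) = (-3.9656) + (-1.7756) + (-0.0422) = -5.7833
Denominator Σ(z_t−z̄)² = 21.4533
r_3 = -5.7833 / 21.4533 = -0.270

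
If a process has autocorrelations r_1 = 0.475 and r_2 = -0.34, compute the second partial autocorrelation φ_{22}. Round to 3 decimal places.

-0.730

φ_{22} = (r_2 − r_1²) / (1 − r_1²)
r_1² = (0.475)² = 0.225625
Numerator = -0.34 − 0.2256 = -0.5656; denominator = 1 − 0.2256 = 0.7744
φ_{22} = -0.5656 / 0.7744 = -0.730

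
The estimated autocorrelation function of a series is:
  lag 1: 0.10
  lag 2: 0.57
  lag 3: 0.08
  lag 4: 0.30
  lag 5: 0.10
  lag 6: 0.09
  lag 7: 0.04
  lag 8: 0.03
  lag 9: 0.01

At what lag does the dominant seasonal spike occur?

2

The largest autocorrelation is r_2 = 0.57, with a weaker echo at lag 4 (0.30); the remaining lags stay at or below 0.10.
The dominant spike at lag 2 indicates a seasonal period of 2.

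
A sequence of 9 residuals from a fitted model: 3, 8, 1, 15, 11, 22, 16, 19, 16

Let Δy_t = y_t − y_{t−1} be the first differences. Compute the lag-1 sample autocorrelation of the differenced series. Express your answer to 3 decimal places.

First differences Δy: 5, -7, 14, -4, 11, -6, 3, -3
Mean of differences = 1.6250
Numerator Σ(Δy_t−Δȳ)(Δy_{t+1}−Δȳ) = -346.5156
Denominator Σ(Δy_t−Δȳ)² = 439.8750
r_1(Δy) = -346.5156 / 439.8750 = -0.788

-0.788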